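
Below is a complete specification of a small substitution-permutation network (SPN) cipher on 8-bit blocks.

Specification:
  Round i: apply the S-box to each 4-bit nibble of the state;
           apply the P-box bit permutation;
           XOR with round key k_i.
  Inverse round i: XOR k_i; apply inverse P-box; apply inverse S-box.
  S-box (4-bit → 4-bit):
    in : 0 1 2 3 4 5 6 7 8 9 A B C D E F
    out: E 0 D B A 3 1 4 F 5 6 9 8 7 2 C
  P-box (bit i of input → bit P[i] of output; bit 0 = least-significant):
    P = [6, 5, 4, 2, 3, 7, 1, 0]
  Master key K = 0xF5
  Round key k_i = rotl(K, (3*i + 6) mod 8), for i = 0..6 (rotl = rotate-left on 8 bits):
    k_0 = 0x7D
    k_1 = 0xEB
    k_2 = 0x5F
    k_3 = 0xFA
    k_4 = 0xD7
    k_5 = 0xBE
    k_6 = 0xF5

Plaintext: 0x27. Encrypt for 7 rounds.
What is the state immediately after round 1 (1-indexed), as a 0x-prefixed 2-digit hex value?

0x66

s_0 = plaintext = 0x27
s_1 = Round(s_0, k_0) = 0x66
s_2 = Round(s_1, k_1) = 0xA3
s_3 = Round(s_2, k_2) = 0xB9
s_4 = Round(s_3, k_3) = 0xA3
s_5 = Round(s_4, k_4) = 0x31
s_6 = Round(s_5, k_5) = 0x37
s_7 = Round(s_6, k_6) = 0x6C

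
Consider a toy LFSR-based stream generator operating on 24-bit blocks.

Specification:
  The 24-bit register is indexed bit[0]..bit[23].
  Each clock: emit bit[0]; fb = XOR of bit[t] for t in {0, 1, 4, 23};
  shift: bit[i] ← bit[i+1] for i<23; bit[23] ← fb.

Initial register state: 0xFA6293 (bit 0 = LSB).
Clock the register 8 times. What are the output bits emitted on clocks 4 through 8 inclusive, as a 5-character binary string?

01001

reg_0 = 0xFA6293
clock 1: out=1, reg = 0x7D3149
clock 2: out=1, reg = 0xBE98A4
clock 3: out=0, reg = 0xDF4C52
clock 4: out=0, reg = 0xEFA629
clock 5: out=1, reg = 0x77D314
clock 6: out=0, reg = 0xBBE98A
clock 7: out=0, reg = 0x5DF4C5
clock 8: out=1, reg = 0xAEFA62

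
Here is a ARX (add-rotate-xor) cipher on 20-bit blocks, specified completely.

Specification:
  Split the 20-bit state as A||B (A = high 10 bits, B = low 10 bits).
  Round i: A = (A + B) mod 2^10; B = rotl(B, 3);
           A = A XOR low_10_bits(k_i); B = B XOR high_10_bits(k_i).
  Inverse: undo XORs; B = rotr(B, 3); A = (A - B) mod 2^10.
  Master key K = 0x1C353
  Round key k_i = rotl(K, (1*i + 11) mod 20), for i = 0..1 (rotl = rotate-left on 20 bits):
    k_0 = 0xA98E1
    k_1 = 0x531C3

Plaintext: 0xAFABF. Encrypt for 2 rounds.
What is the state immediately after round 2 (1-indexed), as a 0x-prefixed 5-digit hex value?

0x4D392

s_0 = plaintext = 0xAFABF
s_1 = Round(s_0, k_0) = 0x6735B
s_2 = Round(s_1, k_1) = 0x4D392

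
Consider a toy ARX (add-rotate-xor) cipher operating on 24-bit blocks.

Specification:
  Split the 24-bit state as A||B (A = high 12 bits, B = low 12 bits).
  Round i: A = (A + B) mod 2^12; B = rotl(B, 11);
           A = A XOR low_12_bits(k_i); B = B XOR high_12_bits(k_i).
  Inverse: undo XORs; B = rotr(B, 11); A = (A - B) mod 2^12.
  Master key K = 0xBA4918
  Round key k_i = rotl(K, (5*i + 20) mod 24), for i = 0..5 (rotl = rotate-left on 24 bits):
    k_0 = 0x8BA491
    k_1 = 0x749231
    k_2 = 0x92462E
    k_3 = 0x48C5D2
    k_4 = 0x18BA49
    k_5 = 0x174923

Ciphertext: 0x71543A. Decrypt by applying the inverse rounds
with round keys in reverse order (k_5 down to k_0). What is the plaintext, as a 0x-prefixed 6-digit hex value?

0xA98F46

s_0 = ciphertext = 0x71543A
s_1 = InvRound(s_0, k_5) = 0x39AA9C
s_2 = InvRound(s_1, k_4) = 0x3A462F
s_3 = InvRound(s_2, k_3) = 0x130546
s_4 = InvRound(s_3, k_2) = 0xE598C5
s_5 = InvRound(s_4, k_1) = 0xD4FF19
s_6 = InvRound(s_5, k_0) = 0xA98F46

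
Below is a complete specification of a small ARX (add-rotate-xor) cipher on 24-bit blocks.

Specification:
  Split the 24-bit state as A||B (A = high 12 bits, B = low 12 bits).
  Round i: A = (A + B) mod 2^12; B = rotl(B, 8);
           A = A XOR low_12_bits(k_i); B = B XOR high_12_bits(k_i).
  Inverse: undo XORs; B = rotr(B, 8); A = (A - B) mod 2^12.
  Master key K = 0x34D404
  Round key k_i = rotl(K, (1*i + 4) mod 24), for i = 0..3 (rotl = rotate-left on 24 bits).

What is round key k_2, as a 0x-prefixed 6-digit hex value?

K = 0x34D404
k_0 = rotl(K, (1*0+4) mod 24) = rotl(K, 4) = 0x4D4043
k_1 = rotl(K, (1*1+4) mod 24) = rotl(K, 5) = 0x9A8086
k_2 = rotl(K, (1*2+4) mod 24) = rotl(K, 6) = 0x35010D

0x35010D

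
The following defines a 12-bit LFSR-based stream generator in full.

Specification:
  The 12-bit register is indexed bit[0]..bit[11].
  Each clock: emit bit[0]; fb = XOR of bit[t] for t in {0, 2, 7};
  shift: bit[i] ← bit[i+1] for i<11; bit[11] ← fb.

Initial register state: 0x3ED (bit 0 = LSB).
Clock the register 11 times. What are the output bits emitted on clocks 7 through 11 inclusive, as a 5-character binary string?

11110

reg_0 = 0x3ED
clock 1: out=1, reg = 0x9F6
clock 2: out=0, reg = 0x4FB
clock 3: out=1, reg = 0x27D
clock 4: out=1, reg = 0x13E
clock 5: out=0, reg = 0x89F
clock 6: out=1, reg = 0xC4F
clock 7: out=1, reg = 0x627
clock 8: out=1, reg = 0x313
clock 9: out=1, reg = 0x989
clock 10: out=1, reg = 0x4C4
clock 11: out=0, reg = 0x262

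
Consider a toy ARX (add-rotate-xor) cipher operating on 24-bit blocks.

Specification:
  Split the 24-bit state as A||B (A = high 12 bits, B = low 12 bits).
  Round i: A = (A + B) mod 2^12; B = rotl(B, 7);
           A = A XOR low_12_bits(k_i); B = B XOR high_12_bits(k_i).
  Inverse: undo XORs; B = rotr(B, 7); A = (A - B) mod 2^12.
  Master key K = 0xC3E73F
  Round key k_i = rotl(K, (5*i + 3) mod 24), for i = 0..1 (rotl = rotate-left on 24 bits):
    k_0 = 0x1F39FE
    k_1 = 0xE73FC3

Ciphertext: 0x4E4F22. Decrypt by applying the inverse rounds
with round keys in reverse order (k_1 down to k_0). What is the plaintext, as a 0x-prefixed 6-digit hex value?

s_0 = ciphertext = 0x4E4F22
s_1 = InvRound(s_0, k_1) = 0x105A22
s_2 = InvRound(s_1, k_0) = 0xEC4A37

0xEC4A37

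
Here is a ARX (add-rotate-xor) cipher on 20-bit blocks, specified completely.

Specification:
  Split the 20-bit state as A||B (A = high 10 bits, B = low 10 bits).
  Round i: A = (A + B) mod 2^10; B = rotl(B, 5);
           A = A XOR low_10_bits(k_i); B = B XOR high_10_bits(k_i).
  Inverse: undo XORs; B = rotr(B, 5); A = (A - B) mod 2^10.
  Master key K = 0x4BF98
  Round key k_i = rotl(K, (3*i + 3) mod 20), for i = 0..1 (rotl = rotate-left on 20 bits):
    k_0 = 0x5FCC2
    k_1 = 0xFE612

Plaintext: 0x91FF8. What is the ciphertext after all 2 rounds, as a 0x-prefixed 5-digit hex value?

s_0 = plaintext = 0x91FF8
s_1 = Round(s_0, k_0) = 0xBF660
s_2 = Round(s_1, k_1) = 0xD3FEA

0xD3FEA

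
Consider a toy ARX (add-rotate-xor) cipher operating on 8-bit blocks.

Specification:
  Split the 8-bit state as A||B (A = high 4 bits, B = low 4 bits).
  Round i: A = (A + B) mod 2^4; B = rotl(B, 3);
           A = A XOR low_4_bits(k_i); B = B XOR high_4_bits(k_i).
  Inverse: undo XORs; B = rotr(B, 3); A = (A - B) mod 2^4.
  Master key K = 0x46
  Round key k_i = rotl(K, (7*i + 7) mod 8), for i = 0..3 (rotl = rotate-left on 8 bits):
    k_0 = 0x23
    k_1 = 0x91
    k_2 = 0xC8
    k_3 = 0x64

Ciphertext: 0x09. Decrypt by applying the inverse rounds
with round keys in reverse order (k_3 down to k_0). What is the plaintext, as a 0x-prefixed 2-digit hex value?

s_0 = ciphertext = 0x09
s_1 = InvRound(s_0, k_3) = 0x5F
s_2 = InvRound(s_1, k_2) = 0x76
s_3 = InvRound(s_2, k_1) = 0x7F
s_4 = InvRound(s_3, k_0) = 0x9B

0x9B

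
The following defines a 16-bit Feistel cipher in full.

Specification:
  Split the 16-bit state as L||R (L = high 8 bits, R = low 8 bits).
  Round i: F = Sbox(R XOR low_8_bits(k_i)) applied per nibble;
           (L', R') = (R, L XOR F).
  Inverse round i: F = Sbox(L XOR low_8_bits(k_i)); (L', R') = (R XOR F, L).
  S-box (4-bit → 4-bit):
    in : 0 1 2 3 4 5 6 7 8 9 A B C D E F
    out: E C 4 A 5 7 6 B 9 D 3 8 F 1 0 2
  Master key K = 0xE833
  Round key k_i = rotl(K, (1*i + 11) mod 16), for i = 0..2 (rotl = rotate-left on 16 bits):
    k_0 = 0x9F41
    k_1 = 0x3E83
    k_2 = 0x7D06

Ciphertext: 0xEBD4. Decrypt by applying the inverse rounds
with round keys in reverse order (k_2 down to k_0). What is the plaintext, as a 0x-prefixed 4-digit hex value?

s_0 = ciphertext = 0xEBD4
s_1 = InvRound(s_0, k_2) = 0xD5EB
s_2 = InvRound(s_1, k_1) = 0x9DD5
s_3 = InvRound(s_2, k_0) = 0xCA9D

0xCA9D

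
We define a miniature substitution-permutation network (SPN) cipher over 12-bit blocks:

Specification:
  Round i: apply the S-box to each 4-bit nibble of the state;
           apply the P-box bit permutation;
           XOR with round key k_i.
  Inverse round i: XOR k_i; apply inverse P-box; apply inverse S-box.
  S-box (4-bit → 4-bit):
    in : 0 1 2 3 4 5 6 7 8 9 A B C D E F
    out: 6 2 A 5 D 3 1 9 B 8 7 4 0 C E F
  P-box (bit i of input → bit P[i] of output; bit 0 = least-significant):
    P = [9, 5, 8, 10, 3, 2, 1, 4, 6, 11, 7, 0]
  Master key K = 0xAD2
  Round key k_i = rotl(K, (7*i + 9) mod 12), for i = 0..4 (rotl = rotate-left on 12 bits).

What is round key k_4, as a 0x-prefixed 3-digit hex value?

0x5A5

K = 0xAD2
k_0 = rotl(K, (7*0+9) mod 12) = rotl(K, 9) = 0x55A
k_1 = rotl(K, (7*1+9) mod 12) = rotl(K, 4) = 0xD2A
k_2 = rotl(K, (7*2+9) mod 12) = rotl(K, 11) = 0x569
k_3 = rotl(K, (7*3+9) mod 12) = rotl(K, 6) = 0x4AB
k_4 = rotl(K, (7*4+9) mod 12) = rotl(K, 1) = 0x5A5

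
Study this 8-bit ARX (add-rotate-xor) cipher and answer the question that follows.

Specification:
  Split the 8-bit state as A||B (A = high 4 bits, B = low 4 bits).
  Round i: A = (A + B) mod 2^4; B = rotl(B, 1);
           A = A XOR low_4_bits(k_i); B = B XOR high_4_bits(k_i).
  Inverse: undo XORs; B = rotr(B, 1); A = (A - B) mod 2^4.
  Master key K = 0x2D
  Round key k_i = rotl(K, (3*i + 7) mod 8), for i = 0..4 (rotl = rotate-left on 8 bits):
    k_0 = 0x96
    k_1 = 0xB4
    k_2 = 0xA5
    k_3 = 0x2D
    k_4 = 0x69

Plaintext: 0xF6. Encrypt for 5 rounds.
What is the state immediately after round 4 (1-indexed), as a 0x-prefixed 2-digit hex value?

s_0 = plaintext = 0xF6
s_1 = Round(s_0, k_0) = 0x35
s_2 = Round(s_1, k_1) = 0xC1
s_3 = Round(s_2, k_2) = 0x88
s_4 = Round(s_3, k_3) = 0xD3
s_5 = Round(s_4, k_4) = 0x90

0xD3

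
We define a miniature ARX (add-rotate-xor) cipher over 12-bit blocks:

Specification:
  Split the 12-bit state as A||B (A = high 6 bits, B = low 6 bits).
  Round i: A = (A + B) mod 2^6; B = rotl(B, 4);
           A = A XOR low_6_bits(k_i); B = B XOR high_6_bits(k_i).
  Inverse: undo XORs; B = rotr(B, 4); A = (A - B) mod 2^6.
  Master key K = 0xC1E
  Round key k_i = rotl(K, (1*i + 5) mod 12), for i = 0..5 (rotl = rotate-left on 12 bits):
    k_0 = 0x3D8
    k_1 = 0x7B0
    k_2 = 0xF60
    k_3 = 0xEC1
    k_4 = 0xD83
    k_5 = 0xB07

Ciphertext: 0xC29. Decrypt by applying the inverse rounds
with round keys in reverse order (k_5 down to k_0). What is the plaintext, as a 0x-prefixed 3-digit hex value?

0x961

s_0 = ciphertext = 0xC29
s_1 = InvRound(s_0, k_5) = 0x8D4
s_2 = InvRound(s_1, k_4) = 0x58A
s_3 = InvRound(s_2, k_3) = 0x407
s_4 = InvRound(s_3, k_2) = 0x16B
s_5 = InvRound(s_4, k_1) = 0x797
s_6 = InvRound(s_5, k_0) = 0x961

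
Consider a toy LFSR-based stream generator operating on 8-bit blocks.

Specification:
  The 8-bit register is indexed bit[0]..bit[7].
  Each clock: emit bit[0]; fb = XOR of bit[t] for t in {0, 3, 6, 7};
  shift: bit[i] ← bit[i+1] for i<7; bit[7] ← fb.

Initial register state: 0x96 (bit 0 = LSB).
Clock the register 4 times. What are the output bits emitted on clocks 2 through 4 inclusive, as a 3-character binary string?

110

reg_0 = 0x96
clock 1: out=0, reg = 0xCB
clock 2: out=1, reg = 0x65
clock 3: out=1, reg = 0x32
clock 4: out=0, reg = 0x19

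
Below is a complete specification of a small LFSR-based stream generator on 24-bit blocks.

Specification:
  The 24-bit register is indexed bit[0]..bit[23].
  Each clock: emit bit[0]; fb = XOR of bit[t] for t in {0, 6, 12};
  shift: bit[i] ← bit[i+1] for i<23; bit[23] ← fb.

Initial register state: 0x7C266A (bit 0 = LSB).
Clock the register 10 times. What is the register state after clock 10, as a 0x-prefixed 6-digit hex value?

reg_0 = 0x7C266A
clock 1: out=0, reg = 0xBE1335
clock 2: out=1, reg = 0x5F099A
clock 3: out=0, reg = 0x2F84CD
clock 4: out=1, reg = 0x17C266
clock 5: out=0, reg = 0x8BE133
clock 6: out=1, reg = 0xC5F099
clock 7: out=1, reg = 0x62F84C
clock 8: out=0, reg = 0x317C26
clock 9: out=0, reg = 0x98BE13
clock 10: out=1, reg = 0x4C5F09

0x4C5F09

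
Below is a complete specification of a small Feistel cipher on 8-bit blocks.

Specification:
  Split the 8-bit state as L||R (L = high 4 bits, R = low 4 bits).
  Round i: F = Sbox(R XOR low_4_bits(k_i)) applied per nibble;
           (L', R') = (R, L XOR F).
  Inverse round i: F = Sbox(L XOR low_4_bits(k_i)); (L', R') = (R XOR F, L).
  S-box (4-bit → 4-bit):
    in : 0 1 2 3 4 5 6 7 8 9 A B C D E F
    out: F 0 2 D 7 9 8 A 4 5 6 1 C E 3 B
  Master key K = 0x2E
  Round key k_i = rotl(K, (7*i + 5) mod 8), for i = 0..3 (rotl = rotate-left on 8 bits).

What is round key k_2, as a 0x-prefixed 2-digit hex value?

K = 0x2E
k_0 = rotl(K, (7*0+5) mod 8) = rotl(K, 5) = 0xC5
k_1 = rotl(K, (7*1+5) mod 8) = rotl(K, 4) = 0xE2
k_2 = rotl(K, (7*2+5) mod 8) = rotl(K, 3) = 0x71

0x71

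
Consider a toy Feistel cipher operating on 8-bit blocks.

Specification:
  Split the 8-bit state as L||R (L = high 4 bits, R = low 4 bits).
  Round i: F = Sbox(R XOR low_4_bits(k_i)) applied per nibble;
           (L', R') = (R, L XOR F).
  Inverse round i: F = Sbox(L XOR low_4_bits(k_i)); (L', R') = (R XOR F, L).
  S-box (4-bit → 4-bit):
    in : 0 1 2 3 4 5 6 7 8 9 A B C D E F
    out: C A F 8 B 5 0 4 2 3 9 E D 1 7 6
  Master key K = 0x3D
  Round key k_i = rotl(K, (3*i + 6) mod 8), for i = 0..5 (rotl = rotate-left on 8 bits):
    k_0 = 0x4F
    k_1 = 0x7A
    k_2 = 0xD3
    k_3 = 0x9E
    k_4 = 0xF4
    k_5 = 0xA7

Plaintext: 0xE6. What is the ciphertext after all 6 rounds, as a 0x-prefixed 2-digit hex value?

0x24

s_0 = plaintext = 0xE6
s_1 = Round(s_0, k_0) = 0x6D
s_2 = Round(s_1, k_1) = 0xD2
s_3 = Round(s_2, k_2) = 0x27
s_4 = Round(s_3, k_3) = 0x71
s_5 = Round(s_4, k_4) = 0x12
s_6 = Round(s_5, k_5) = 0x24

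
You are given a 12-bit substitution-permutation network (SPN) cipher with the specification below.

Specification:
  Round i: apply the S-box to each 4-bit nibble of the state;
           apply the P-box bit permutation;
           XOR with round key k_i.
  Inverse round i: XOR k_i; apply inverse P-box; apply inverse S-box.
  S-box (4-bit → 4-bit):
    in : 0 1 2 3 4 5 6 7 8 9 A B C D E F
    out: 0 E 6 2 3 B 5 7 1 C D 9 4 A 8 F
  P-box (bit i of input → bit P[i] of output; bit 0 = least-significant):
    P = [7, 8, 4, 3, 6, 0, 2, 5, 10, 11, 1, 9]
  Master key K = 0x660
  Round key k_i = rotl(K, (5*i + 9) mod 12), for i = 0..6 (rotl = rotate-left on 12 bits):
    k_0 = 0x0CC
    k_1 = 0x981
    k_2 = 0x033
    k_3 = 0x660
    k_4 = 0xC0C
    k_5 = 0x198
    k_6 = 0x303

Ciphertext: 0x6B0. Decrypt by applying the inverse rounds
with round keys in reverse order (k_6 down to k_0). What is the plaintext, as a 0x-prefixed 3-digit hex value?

0x837

s_0 = ciphertext = 0x6B0
s_1 = InvRound(s_0, k_6) = 0x6D7
s_2 = InvRound(s_1, k_5) = 0xA7D
s_3 = InvRound(s_2, k_4) = 0xB5C
s_4 = InvRound(s_3, k_3) = 0x491
s_5 = InvRound(s_4, k_2) = 0x6E8
s_6 = InvRound(s_5, k_1) = 0x55D
s_7 = InvRound(s_6, k_0) = 0x837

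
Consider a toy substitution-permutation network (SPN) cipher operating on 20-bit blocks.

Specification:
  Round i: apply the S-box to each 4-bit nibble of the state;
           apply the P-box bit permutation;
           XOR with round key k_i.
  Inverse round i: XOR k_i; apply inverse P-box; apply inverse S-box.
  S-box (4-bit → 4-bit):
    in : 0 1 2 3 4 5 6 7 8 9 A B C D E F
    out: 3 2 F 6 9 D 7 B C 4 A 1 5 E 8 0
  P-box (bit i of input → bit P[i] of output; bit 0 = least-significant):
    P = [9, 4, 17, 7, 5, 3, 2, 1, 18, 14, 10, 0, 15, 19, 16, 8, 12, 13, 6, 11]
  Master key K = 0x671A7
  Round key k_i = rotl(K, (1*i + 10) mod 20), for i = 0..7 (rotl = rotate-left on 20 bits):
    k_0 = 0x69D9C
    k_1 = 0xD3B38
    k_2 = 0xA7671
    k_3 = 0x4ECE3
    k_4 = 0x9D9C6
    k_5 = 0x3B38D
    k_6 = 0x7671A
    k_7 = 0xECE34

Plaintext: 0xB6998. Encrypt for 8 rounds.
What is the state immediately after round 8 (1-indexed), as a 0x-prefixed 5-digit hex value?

0x4BD52

s_0 = plaintext = 0xB6998
s_1 = Round(s_0, k_0) = 0xD0918
s_2 = Round(s_1, k_1) = 0x797F0
s_3 = Round(s_2, k_2) = 0xF0C60
s_4 = Round(s_3, k_3) = 0x86ADF
s_5 = Round(s_4, k_4) = 0x01189
s_6 = Round(s_5, k_5) = 0x9C38B
s_7 = Round(s_6, k_6) = 0x6A15C
s_8 = Round(s_7, k_7) = 0x4BD52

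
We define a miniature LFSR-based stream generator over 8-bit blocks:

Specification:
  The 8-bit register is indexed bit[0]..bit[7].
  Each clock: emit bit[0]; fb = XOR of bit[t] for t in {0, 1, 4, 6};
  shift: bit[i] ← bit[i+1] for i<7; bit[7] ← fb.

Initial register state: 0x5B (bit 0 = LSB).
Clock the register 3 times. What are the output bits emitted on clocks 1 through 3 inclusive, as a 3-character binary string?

reg_0 = 0x5B
clock 1: out=1, reg = 0x2D
clock 2: out=1, reg = 0x96
clock 3: out=0, reg = 0x4B

110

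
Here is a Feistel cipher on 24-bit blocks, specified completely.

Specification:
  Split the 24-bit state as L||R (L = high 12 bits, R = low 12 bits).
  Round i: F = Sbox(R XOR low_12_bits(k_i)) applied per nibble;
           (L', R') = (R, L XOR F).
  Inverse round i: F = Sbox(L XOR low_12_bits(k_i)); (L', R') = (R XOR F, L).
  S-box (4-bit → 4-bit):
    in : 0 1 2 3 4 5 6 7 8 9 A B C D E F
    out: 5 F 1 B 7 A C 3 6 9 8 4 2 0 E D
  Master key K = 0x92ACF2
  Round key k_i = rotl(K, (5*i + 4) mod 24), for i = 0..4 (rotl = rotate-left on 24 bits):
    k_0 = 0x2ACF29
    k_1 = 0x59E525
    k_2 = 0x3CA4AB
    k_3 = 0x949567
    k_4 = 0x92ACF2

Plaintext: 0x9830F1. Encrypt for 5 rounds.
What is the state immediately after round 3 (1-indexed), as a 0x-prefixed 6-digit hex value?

s_0 = plaintext = 0x9830F1
s_1 = Round(s_0, k_0) = 0x0F1485
s_2 = Round(s_1, k_1) = 0x485F74
s_3 = Round(s_2, k_2) = 0xF74088
s_4 = Round(s_3, k_3) = 0x088599
s_5 = Round(s_4, k_4) = 0x59994C

0xF74088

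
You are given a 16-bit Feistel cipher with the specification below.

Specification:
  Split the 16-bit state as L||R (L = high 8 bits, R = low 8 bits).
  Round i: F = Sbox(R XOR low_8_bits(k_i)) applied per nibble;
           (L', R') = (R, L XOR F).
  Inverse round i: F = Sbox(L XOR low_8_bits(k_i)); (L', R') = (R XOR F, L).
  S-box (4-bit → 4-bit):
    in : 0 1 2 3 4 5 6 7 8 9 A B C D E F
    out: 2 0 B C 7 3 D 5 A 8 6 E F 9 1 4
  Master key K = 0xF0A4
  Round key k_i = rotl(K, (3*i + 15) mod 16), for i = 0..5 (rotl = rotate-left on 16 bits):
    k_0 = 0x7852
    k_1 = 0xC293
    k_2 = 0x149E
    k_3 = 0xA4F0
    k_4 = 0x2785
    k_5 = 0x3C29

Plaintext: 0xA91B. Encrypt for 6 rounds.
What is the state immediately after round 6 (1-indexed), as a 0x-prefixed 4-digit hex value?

s_0 = plaintext = 0xA91B
s_1 = Round(s_0, k_0) = 0x1BD1
s_2 = Round(s_1, k_1) = 0xD160
s_3 = Round(s_2, k_2) = 0x6090
s_4 = Round(s_3, k_3) = 0x90B2
s_5 = Round(s_4, k_4) = 0xB255
s_6 = Round(s_5, k_5) = 0x55ED

0x55ED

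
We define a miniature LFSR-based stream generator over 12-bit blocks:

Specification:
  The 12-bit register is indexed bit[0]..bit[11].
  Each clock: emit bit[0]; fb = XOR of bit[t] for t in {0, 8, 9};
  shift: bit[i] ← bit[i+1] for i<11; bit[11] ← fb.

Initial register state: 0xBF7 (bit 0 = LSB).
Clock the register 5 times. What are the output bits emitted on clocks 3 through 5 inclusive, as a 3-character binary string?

101

reg_0 = 0xBF7
clock 1: out=1, reg = 0xDFB
clock 2: out=1, reg = 0x6FD
clock 3: out=1, reg = 0x37E
clock 4: out=0, reg = 0x1BF
clock 5: out=1, reg = 0x0DF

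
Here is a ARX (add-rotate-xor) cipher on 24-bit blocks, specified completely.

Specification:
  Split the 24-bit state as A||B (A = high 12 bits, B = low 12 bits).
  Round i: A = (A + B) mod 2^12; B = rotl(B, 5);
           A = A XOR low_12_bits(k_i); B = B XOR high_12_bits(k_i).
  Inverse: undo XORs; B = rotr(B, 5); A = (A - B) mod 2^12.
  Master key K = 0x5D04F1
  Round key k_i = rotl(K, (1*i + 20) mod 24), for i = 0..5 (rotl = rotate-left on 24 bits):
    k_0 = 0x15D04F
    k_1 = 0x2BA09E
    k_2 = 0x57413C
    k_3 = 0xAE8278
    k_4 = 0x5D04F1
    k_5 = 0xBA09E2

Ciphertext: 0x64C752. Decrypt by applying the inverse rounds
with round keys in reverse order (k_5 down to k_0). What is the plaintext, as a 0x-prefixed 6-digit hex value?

0x117C1D

s_0 = ciphertext = 0x64C752
s_1 = InvRound(s_0, k_5) = 0x647967
s_2 = InvRound(s_1, k_4) = 0x6D1BE5
s_3 = InvRound(s_2, k_3) = 0xE21688
s_4 = InvRound(s_3, k_2) = 0x0FEE1F
s_5 = InvRound(s_4, k_1) = 0xD7B2E5
s_6 = InvRound(s_5, k_0) = 0x117C1D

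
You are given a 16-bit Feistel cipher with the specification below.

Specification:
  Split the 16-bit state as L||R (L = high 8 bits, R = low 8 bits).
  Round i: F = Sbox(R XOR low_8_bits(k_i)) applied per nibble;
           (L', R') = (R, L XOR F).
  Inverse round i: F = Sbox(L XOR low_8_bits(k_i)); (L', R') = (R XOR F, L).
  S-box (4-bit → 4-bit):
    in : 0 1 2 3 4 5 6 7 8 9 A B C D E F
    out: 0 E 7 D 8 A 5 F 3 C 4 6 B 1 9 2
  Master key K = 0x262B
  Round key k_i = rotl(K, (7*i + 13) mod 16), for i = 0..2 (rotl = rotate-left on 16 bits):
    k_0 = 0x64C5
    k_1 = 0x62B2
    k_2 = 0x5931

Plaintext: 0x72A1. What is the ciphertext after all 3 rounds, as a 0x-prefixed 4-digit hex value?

0x6287

s_0 = plaintext = 0x72A1
s_1 = Round(s_0, k_0) = 0xA12A
s_2 = Round(s_1, k_1) = 0x2A62
s_3 = Round(s_2, k_2) = 0x6287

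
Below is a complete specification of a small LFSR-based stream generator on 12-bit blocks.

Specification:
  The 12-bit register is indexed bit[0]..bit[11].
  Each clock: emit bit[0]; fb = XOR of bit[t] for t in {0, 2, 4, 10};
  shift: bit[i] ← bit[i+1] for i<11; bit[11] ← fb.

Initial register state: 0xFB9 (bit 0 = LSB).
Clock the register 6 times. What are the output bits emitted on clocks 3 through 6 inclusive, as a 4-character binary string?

0111

reg_0 = 0xFB9
clock 1: out=1, reg = 0xFDC
clock 2: out=0, reg = 0xFEE
clock 3: out=0, reg = 0x7F7
clock 4: out=1, reg = 0x3FB
clock 5: out=1, reg = 0x1FD
clock 6: out=1, reg = 0x8FE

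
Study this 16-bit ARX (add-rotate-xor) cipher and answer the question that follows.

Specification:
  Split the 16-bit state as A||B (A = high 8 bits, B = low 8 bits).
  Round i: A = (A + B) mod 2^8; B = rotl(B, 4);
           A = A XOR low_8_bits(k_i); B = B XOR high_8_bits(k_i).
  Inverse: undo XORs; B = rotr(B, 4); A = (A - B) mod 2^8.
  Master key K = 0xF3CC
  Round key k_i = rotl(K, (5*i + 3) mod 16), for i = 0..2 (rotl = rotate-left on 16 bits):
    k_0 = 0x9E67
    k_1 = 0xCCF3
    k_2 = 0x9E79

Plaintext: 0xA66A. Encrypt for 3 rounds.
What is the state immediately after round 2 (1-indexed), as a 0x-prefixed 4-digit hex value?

0x5C4F

s_0 = plaintext = 0xA66A
s_1 = Round(s_0, k_0) = 0x7738
s_2 = Round(s_1, k_1) = 0x5C4F
s_3 = Round(s_2, k_2) = 0xD26A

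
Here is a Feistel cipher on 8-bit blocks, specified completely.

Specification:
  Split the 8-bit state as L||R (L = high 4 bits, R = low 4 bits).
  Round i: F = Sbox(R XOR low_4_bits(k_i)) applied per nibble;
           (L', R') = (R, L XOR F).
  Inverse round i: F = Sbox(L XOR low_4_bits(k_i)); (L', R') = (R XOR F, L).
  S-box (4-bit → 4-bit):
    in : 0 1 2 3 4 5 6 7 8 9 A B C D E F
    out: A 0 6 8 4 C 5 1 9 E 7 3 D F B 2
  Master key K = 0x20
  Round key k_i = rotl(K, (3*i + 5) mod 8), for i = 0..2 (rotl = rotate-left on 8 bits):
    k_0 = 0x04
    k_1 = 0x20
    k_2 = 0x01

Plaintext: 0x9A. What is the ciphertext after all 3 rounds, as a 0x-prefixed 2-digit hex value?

0xCD

s_0 = plaintext = 0x9A
s_1 = Round(s_0, k_0) = 0xA2
s_2 = Round(s_1, k_1) = 0x2C
s_3 = Round(s_2, k_2) = 0xCD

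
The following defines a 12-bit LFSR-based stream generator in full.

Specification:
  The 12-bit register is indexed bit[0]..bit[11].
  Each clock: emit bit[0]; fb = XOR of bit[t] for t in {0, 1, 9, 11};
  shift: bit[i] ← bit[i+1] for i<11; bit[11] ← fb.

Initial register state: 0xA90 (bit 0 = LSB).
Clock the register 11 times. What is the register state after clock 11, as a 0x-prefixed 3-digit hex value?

0x1A9

reg_0 = 0xA90
clock 1: out=0, reg = 0x548
clock 2: out=0, reg = 0x2A4
clock 3: out=0, reg = 0x952
clock 4: out=0, reg = 0x4A9
clock 5: out=1, reg = 0xA54
clock 6: out=0, reg = 0x52A
clock 7: out=0, reg = 0xA95
clock 8: out=1, reg = 0xD4A
clock 9: out=0, reg = 0x6A5
clock 10: out=1, reg = 0x352
clock 11: out=0, reg = 0x1A9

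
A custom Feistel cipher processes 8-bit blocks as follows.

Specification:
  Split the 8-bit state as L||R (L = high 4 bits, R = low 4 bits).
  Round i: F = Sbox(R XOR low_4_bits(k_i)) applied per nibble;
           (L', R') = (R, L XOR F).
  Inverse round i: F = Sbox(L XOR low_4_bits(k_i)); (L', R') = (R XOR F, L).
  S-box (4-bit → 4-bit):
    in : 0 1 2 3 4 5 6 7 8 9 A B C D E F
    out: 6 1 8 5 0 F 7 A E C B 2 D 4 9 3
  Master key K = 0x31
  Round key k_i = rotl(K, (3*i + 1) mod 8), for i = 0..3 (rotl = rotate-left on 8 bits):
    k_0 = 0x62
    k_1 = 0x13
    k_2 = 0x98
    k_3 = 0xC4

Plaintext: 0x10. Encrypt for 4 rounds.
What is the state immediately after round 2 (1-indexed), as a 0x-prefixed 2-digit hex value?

s_0 = plaintext = 0x10
s_1 = Round(s_0, k_0) = 0x09
s_2 = Round(s_1, k_1) = 0x9B
s_3 = Round(s_2, k_2) = 0xBC
s_4 = Round(s_3, k_3) = 0xC5

0x9B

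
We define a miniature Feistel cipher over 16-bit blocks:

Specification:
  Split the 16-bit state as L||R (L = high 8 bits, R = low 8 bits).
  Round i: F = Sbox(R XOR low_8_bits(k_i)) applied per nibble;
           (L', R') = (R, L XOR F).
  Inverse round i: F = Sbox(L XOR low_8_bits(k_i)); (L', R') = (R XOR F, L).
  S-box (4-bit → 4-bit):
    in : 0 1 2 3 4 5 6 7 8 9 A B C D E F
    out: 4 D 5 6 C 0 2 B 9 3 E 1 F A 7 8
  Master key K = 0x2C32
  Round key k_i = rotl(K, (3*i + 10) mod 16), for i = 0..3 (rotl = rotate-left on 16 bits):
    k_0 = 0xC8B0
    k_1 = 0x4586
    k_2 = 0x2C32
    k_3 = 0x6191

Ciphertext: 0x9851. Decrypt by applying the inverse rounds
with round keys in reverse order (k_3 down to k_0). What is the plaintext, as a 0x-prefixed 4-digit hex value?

s_0 = ciphertext = 0x9851
s_1 = InvRound(s_0, k_3) = 0x1298
s_2 = InvRound(s_1, k_2) = 0xCC12
s_3 = InvRound(s_2, k_1) = 0xDCCC
s_4 = InvRound(s_3, k_0) = 0xE3DC

0xE3DC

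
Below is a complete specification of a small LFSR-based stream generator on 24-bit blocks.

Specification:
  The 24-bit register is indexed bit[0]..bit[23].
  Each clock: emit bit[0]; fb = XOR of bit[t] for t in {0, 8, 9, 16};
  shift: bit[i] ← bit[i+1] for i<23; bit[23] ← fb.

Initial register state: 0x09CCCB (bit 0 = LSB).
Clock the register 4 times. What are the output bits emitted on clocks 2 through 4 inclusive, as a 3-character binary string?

reg_0 = 0x09CCCB
clock 1: out=1, reg = 0x04E665
clock 2: out=1, reg = 0x027332
clock 3: out=0, reg = 0x013999
clock 4: out=1, reg = 0x809CCC

101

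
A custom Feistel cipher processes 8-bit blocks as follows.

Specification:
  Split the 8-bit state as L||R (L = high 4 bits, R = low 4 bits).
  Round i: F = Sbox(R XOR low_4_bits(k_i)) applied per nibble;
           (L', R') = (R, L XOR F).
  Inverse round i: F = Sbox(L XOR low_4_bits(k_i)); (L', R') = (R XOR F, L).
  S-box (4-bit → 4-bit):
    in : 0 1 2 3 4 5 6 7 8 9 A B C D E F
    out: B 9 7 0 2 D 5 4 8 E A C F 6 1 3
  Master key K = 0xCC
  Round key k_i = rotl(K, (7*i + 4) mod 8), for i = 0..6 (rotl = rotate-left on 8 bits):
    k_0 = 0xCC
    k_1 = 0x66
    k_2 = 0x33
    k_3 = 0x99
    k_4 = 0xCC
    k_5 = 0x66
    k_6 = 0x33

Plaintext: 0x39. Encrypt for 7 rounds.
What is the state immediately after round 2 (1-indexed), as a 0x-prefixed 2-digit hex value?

0xE1

s_0 = plaintext = 0x39
s_1 = Round(s_0, k_0) = 0x9E
s_2 = Round(s_1, k_1) = 0xE1
s_3 = Round(s_2, k_2) = 0x19
s_4 = Round(s_3, k_3) = 0x9A
s_5 = Round(s_4, k_4) = 0xAC
s_6 = Round(s_5, k_5) = 0xC0
s_7 = Round(s_6, k_6) = 0x0C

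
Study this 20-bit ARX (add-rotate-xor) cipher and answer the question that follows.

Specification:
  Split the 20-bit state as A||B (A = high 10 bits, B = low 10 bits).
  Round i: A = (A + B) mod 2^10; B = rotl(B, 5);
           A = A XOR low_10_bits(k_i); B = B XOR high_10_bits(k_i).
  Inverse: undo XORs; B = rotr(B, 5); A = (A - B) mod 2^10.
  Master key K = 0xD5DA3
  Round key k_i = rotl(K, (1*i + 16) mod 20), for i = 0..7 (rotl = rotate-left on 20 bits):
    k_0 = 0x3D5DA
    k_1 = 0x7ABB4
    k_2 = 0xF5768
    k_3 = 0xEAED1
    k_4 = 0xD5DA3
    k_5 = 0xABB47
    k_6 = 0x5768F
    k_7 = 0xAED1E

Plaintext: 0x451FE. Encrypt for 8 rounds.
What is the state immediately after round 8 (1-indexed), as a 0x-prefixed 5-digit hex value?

0x3E6E3

s_0 = plaintext = 0x451FE
s_1 = Round(s_0, k_0) = 0xB233A
s_2 = Round(s_1, k_1) = 0x6DAB3
s_3 = Round(s_2, k_2) = 0xC05A0
s_4 = Round(s_3, k_3) = 0x9C3A6
s_5 = Round(s_4, k_4) = 0xED78A
s_6 = Round(s_5, k_5) = 0x1E3F2
s_7 = Round(s_6, k_6) = 0xB9702
s_8 = Round(s_7, k_7) = 0x3E6E3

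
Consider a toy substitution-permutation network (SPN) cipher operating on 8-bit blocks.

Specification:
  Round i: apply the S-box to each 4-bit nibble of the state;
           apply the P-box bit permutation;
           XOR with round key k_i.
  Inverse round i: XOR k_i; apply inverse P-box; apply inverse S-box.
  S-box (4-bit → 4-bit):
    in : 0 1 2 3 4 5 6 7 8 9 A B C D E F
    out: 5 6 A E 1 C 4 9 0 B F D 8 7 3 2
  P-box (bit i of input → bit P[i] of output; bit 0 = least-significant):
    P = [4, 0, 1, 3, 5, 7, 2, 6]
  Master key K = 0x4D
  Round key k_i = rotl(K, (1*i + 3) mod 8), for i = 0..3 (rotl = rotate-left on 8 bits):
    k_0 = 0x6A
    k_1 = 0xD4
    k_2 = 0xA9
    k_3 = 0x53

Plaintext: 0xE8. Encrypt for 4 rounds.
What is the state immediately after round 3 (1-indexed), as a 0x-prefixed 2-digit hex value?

s_0 = plaintext = 0xE8
s_1 = Round(s_0, k_0) = 0xCA
s_2 = Round(s_1, k_1) = 0x8F
s_3 = Round(s_2, k_2) = 0xA8
s_4 = Round(s_3, k_3) = 0xB7

0xA8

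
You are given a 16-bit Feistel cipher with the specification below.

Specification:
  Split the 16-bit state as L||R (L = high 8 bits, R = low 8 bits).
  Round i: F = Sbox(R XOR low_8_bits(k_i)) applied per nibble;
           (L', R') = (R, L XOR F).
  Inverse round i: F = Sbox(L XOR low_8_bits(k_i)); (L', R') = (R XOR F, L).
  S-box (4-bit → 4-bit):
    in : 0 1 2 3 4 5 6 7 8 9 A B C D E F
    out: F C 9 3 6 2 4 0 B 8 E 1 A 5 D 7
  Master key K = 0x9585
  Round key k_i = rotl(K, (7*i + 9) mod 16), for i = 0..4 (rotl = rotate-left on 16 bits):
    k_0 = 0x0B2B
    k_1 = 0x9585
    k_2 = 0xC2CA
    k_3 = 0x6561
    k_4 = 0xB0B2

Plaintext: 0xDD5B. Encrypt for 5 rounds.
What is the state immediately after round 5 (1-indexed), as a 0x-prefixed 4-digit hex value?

s_0 = plaintext = 0xDD5B
s_1 = Round(s_0, k_0) = 0x5BD2
s_2 = Round(s_1, k_1) = 0xD27B
s_3 = Round(s_2, k_2) = 0x7BCE
s_4 = Round(s_3, k_3) = 0xCE9C
s_5 = Round(s_4, k_4) = 0x9C53

0x9C53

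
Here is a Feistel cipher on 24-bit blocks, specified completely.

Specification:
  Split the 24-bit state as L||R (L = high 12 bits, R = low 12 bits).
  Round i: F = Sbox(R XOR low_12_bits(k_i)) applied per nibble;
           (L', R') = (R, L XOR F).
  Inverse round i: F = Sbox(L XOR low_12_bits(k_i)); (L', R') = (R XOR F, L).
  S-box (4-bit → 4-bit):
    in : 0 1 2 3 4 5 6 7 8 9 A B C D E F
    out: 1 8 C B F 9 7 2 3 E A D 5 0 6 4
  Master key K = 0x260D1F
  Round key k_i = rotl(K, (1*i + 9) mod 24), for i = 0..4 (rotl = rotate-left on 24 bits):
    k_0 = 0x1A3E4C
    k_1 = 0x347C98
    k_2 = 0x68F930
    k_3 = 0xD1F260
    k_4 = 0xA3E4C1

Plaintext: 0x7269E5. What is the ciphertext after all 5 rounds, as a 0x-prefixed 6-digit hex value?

0xF46E25

s_0 = plaintext = 0x7269E5
s_1 = Round(s_0, k_0) = 0x9E5588
s_2 = Round(s_1, k_1) = 0x588764
s_3 = Round(s_2, k_2) = 0x764317
s_4 = Round(s_3, k_3) = 0x317F46
s_5 = Round(s_4, k_4) = 0xF46E25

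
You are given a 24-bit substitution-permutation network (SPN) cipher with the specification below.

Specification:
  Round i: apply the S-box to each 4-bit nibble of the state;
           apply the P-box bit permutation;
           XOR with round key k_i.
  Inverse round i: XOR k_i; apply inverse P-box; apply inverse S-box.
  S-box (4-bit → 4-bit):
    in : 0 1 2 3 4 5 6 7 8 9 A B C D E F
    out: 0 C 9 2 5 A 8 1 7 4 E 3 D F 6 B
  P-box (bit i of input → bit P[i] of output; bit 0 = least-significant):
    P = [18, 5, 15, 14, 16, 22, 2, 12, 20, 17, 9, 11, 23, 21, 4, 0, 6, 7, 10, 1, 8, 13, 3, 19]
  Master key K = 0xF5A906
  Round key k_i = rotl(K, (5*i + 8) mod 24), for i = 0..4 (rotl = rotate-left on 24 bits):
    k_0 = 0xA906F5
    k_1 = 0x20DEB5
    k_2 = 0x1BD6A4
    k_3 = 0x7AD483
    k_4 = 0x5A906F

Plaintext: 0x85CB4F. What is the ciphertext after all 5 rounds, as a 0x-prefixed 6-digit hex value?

s_0 = plaintext = 0x85CB4F
s_1 = Round(s_0, k_0) = 0x3E674A
s_2 = Round(s_1, k_1) = 0x313A10
s_3 = Round(s_2, k_2) = 0x39E8A2
s_4 = Round(s_3, k_3) = 0x0CA297
s_5 = Round(s_4, k_4) = 0x6E9C38

0x6E9C38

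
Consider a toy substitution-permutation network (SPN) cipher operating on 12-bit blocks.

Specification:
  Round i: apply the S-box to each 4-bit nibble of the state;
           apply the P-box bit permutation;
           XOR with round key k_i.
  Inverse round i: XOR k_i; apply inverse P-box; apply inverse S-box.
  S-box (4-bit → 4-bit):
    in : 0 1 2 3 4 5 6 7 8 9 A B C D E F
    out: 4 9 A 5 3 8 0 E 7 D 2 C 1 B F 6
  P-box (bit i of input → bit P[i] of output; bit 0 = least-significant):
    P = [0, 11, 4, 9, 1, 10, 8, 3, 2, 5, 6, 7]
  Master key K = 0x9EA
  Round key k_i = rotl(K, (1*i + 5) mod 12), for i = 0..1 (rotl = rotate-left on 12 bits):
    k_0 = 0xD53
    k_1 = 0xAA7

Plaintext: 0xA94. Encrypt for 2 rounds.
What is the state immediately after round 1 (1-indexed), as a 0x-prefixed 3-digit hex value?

s_0 = plaintext = 0xA94
s_1 = Round(s_0, k_0) = 0x478
s_2 = Round(s_1, k_1) = 0x79A

0x478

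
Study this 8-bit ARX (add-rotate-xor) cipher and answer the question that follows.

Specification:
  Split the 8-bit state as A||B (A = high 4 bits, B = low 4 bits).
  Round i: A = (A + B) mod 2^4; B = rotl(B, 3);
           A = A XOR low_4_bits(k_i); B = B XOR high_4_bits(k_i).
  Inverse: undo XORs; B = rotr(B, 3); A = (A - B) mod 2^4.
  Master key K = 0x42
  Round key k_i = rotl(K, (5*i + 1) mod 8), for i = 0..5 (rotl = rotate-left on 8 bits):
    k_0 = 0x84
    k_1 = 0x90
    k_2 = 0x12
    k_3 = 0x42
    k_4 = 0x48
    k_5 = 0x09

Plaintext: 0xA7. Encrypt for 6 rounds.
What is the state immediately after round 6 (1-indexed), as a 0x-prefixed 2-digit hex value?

s_0 = plaintext = 0xA7
s_1 = Round(s_0, k_0) = 0x53
s_2 = Round(s_1, k_1) = 0x80
s_3 = Round(s_2, k_2) = 0xA1
s_4 = Round(s_3, k_3) = 0x9C
s_5 = Round(s_4, k_4) = 0xD2
s_6 = Round(s_5, k_5) = 0x61

0x61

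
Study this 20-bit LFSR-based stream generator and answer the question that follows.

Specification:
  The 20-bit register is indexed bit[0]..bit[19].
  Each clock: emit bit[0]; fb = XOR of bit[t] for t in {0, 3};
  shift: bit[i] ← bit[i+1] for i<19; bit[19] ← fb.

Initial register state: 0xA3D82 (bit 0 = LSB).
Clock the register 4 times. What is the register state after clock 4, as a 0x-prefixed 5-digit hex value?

reg_0 = 0xA3D82
clock 1: out=0, reg = 0x51EC1
clock 2: out=1, reg = 0xA8F60
clock 3: out=0, reg = 0x547B0
clock 4: out=0, reg = 0x2A3D8

0x2A3D8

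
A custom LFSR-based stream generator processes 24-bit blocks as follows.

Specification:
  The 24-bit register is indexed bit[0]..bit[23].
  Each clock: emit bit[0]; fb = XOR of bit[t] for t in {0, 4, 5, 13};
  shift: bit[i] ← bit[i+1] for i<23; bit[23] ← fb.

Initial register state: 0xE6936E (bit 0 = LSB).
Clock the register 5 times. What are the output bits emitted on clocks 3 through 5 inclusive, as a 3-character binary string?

reg_0 = 0xE6936E
clock 1: out=0, reg = 0xF349B7
clock 2: out=1, reg = 0xF9A4DB
clock 3: out=1, reg = 0xFCD26D
clock 4: out=1, reg = 0x7E6936
clock 5: out=0, reg = 0xBF349B

110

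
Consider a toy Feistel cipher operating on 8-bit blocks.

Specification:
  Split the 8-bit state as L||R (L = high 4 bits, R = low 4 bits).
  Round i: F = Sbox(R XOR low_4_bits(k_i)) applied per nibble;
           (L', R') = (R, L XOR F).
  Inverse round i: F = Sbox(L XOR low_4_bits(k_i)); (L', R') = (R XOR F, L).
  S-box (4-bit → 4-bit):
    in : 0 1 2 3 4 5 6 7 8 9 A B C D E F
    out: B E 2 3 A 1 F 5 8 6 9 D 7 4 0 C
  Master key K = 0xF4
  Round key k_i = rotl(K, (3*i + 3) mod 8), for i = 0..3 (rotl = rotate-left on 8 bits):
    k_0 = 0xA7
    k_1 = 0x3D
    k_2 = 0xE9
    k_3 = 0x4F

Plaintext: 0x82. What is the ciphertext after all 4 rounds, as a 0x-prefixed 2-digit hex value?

s_0 = plaintext = 0x82
s_1 = Round(s_0, k_0) = 0x29
s_2 = Round(s_1, k_1) = 0x98
s_3 = Round(s_2, k_2) = 0x87
s_4 = Round(s_3, k_3) = 0x70

0x70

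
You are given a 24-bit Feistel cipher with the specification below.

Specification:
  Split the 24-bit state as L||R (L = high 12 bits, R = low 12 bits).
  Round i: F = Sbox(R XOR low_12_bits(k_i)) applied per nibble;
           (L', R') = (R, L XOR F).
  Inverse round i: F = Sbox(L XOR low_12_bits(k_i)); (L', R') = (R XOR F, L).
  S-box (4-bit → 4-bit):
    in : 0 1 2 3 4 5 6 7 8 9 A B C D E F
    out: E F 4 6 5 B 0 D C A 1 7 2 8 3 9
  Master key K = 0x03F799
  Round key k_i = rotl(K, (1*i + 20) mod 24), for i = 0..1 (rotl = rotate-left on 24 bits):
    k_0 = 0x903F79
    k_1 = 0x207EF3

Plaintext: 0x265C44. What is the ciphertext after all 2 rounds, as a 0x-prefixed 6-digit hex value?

s_0 = plaintext = 0x265C44
s_1 = Round(s_0, k_0) = 0xC4440D
s_2 = Round(s_1, k_1) = 0x40DDD7

0x40DDD7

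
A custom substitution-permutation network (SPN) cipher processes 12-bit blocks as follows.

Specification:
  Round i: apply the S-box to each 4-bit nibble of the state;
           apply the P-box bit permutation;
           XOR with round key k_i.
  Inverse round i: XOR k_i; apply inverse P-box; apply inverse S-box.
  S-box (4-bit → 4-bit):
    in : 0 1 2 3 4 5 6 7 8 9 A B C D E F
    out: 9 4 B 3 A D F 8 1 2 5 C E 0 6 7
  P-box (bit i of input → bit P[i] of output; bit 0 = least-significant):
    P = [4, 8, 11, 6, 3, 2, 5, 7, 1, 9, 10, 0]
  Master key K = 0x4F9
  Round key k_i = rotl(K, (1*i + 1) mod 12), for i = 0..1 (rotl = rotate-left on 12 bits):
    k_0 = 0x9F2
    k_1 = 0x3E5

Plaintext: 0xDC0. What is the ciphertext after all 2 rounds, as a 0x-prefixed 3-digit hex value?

0x83D

s_0 = plaintext = 0xDC0
s_1 = Round(s_0, k_0) = 0x906
s_2 = Round(s_1, k_1) = 0x83D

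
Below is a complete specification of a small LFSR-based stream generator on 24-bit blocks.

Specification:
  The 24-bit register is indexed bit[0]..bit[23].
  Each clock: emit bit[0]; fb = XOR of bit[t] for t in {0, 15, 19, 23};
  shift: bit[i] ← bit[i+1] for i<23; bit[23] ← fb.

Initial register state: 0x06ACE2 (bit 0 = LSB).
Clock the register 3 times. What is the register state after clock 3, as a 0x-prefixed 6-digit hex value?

reg_0 = 0x06ACE2
clock 1: out=0, reg = 0x835671
clock 2: out=1, reg = 0x41AB38
clock 3: out=0, reg = 0xA0D59C

0xA0D59C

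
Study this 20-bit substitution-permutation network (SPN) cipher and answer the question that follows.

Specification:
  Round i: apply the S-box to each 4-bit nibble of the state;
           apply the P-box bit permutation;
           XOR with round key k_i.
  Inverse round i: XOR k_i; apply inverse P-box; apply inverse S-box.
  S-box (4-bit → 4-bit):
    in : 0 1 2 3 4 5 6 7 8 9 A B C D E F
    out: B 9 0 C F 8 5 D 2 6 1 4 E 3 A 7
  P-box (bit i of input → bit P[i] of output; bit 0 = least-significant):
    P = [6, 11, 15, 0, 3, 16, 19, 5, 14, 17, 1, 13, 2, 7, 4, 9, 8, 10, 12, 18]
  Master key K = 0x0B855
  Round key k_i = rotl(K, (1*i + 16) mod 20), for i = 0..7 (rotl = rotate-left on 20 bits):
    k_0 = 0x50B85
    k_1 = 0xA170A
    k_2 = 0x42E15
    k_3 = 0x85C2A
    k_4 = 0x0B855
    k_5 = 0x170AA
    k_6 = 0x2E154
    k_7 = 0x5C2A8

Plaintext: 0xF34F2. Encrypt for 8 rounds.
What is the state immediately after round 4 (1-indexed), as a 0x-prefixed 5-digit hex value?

s_0 = plaintext = 0xF34F2
s_1 = Round(s_0, k_0) = 0xE7C9F
s_2 = Round(s_1, k_1) = 0x5B95C
s_3 = Round(s_2, k_2) = 0x2A626
s_4 = Round(s_3, k_3) = 0x89C6C
s_5 = Round(s_4, k_4) = 0xA14CE
s_6 = Round(s_5, k_5) = 0xA1B8D
s_7 = Round(s_6, k_6) = 0x3EA12
s_8 = Round(s_7, k_7) = 0x19000

0x89C6C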